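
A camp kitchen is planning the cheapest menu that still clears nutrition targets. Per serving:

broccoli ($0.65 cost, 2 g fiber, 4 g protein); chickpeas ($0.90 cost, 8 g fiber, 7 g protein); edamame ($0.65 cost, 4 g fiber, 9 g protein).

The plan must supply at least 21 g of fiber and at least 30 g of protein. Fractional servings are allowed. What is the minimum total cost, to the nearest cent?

$2.79

An LP optimum is at a vertex; with two nutrient constraints at most two foods are used. Check each candidate.
broccoli only: max(21/2, 30/4) = 10.5 servings → $6.83.
chickpeas only: max(21/8, 30/7) = 4.286 servings → $3.86.
edamame only: max(21/4, 30/9) = 5.25 servings → $3.41.
broccoli + chickpeas with both tight: 5.167 servings and 1.333 servings → $4.56.
broccoli + edamame: intersection lies outside the first quadrant.
chickpeas + edamame with both tight: 1.568 servings and 2.114 servings → $2.79.
So the least-cost plan costs $2.79.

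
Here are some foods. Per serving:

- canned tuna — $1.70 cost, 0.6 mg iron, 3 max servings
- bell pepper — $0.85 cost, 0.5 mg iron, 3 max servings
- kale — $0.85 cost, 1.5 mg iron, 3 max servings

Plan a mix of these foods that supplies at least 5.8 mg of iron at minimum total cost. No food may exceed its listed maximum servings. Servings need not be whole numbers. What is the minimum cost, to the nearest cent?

Cost per mg of iron: kale $0.5667, bell pepper $1.7000, canned tuna $2.8333.
Take 3 servings of kale: +4.5 mg iron for $2.55 (total $2.55, still need 1.3 mg).
Take 2.6 servings of bell pepper: +1.3 mg iron for $2.21 (total $4.76, still need 0.0 mg).
Filling from the cheapest source first is optimal under one linear minimum: $4.76.

$4.76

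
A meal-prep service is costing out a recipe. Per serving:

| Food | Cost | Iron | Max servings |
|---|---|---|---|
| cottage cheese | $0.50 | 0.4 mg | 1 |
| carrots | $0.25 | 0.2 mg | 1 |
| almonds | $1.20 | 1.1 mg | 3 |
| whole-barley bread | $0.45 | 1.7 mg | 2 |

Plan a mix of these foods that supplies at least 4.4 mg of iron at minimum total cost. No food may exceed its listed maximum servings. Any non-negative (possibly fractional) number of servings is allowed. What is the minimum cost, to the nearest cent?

Cost per mg of iron: whole-barley bread $0.2647, almonds $1.0909, cottage cheese $1.2500, carrots $1.2500.
Take 2 servings of whole-barley bread: +3.4 mg iron for $0.90 (total $0.90, still need 1.0 mg).
Take 0.9091 servings of almonds: +1.0 mg iron for $1.09 (total $1.99, still need 0.0 mg).
Filling from the cheapest source first is optimal under one linear minimum: $1.99.

$1.99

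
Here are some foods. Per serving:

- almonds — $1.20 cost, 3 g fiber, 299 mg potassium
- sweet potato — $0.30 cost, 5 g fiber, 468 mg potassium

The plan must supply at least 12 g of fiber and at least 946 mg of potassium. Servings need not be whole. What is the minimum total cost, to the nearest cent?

almonds only: max(12/3, 946/299) = 4 servings → $4.80.
sweet potato only: max(12/5, 946/468) = 2.4 servings → $0.72.
almonds + sweet potato with both targets exact would need a negative amount; discard.
So the least-cost plan costs $0.72.

$0.72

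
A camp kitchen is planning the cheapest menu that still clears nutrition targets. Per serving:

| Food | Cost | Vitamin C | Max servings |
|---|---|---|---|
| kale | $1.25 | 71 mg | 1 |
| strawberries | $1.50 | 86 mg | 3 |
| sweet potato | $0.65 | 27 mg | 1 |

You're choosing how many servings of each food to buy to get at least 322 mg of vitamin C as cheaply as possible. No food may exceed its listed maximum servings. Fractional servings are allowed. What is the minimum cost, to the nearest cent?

$5.63

Cost per mg of vitamin C: strawberries $0.0174, kale $0.0176, sweet potato $0.0241.
Take 3 servings of strawberries: +258.0 mg vitamin C for $4.50 (total $4.50, still need 64.0 mg).
Take 0.9014 servings of kale: +64.0 mg vitamin C for $1.13 (total $5.63, still need 0.0 mg).
Filling from the cheapest source first is optimal under one linear minimum: $5.63.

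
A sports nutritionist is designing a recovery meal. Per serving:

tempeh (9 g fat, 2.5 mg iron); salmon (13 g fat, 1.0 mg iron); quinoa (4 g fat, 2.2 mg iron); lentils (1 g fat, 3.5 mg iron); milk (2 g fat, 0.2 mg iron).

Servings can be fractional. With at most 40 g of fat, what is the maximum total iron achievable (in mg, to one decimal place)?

140.0 mg

Iron per g fat: lentils 3.5, quinoa 0.55, tempeh 0.2778, milk 0.1, salmon 0.07692.
With no serving limits, spend the whole fat allowance on lentils: 40 g / 1 g × 3.5 mg = 140.0 mg.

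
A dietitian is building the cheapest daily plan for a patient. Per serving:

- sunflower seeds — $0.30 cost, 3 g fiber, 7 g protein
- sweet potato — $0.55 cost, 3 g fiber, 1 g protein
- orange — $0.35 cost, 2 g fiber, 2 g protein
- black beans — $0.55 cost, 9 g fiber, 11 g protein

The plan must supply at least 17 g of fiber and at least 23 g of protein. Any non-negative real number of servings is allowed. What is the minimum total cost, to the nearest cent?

With two linear requirements the optimum uses one or two foods; enumerate the corners.
sunflower seeds only: max(17/3, 23/7) = 5.667 servings → $1.70.
sweet potato only: max(17/3, 23/1) = 23 servings → $12.65.
orange only: max(17/2, 23/2) = 11.5 servings → $4.03.
black beans only: max(17/9, 23/11) = 2.091 servings → $1.15.
sunflower seeds + sweet potato with both tight: 2.889 servings and 2.778 servings → $2.39.
sunflower seeds + orange with both tight: 1.5 servings and 6.25 servings → $2.64.
sunflower seeds + black beans with both tight: 0.6667 servings and 1.667 servings → $1.12.
sweet potato + orange: the both-tight solution has a negative serving — not a feasible corner.
sweet potato + black beans: intersection lies outside the first quadrant.
orange + black beans with both targets exact would need a negative amount; discard.
So the least-cost plan costs $1.12.

$1.12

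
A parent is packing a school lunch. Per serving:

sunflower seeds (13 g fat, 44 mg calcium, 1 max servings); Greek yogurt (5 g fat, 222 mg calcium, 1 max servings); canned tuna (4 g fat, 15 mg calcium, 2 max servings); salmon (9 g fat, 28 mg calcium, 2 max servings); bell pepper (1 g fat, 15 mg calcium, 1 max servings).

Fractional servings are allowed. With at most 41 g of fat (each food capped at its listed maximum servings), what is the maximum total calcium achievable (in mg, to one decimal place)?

Calcium per g fat: Greek yogurt 44.4, bell pepper 15, canned tuna 3.75, sunflower seeds 3.385, salmon 3.111.
Take 1 serving of Greek yogurt: uses 5 g fat, +222.0 mg calcium (running total 222.0 mg).
Take 1 serving of bell pepper: uses 1 g fat, +15.0 mg calcium (running total 237.0 mg).
Take 2 servings of canned tuna: uses 8 g fat, +30.0 mg calcium (running total 267.0 mg).
Take 1 serving of sunflower seeds: uses 13 g fat, +44.0 mg calcium (running total 311.0 mg).
Take 1.556 servings of salmon: uses 14 g fat, +43.6 mg calcium (running total 354.6 mg).
Filling greedily by calcium-per-g fat is optimal for one linear limit, giving 354.6 mg.

354.6 mg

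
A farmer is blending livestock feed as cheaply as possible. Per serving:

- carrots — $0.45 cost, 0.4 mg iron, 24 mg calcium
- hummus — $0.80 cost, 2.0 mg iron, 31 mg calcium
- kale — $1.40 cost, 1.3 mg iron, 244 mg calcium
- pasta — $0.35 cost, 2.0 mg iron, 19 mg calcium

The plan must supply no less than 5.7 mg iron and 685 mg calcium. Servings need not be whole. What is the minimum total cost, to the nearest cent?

$4.19

With two linear requirements the optimum uses one or two foods; enumerate the corners.
carrots only: max(5.7/0.4, 685/24) = 28.54 servings → $12.84.
hummus only: max(5.7/2.0, 685/31) = 22.1 servings → $17.68.
kale only: max(5.7/1.3, 685/244) = 4.385 servings → $6.14.
pasta only: max(5.7/2.0, 685/19) = 36.05 servings → $12.62.
carrots + hummus: the both-tight solution has a negative serving — not a feasible corner.
carrots + kale with both tight: 7.535 servings and 2.066 servings → $6.28.
carrots + pasta: intersection lies outside the first quadrant.
hummus + kale with both tight: 1.117 servings and 2.665 servings → $4.63.
hummus + pasta with both targets exact would need a negative amount; discard.
kale + pasta with both tight: 2.723 servings and 1.08 servings → $4.19.
Cheapest feasible corner: $4.19.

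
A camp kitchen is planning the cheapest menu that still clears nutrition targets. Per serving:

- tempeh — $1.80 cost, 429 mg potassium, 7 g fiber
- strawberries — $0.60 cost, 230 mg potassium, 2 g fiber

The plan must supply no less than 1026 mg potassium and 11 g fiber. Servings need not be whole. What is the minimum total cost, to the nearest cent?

$3.11

A basic optimal solution has at most two foods positive. Try each food alone and each pair with both targets met exactly.
tempeh only: max(1026/429, 11/7) = 2.392 servings → $4.30.
strawberries only: max(1026/230, 11/2) = 5.5 servings → $3.30.
tempeh + strawberries with both tight: 0.6356 servings and 3.275 servings → $3.11.
So the least-cost plan costs $3.11.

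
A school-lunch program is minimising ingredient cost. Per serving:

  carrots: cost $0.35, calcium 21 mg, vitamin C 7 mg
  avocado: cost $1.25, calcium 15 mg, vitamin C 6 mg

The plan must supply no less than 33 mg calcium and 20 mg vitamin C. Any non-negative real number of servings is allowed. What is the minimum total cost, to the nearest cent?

$1.00

carrots only: max(33/21, 20/7) = 2.857 servings → $1.00.
avocado only: max(33/15, 20/6) = 3.333 servings → $4.17.
carrots + avocado with both targets exact would need a negative amount; discard.
So the least-cost plan costs $1.00.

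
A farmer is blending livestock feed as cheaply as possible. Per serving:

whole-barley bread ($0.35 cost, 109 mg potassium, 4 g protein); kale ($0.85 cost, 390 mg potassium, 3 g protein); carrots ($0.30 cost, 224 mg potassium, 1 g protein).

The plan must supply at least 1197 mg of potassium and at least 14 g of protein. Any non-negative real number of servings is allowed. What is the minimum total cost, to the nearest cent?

$2.11

An LP optimum is at a vertex; with two nutrient constraints at most two foods are used. Check each candidate.
whole-barley bread only: max(1197/109, 14/4) = 10.98 servings → $3.84.
kale only: max(1197/390, 14/3) = 4.667 servings → $3.97.
carrots only: max(1197/224, 14/1) = 14 servings → $4.20.
whole-barley bread + kale with both tight: 1.516 servings and 2.646 servings → $2.78.
whole-barley bread + carrots with both tight: 2.464 servings and 4.145 servings → $2.11.
kale + carrots with both targets exact would need a negative amount; discard.
So the least-cost plan costs $2.11.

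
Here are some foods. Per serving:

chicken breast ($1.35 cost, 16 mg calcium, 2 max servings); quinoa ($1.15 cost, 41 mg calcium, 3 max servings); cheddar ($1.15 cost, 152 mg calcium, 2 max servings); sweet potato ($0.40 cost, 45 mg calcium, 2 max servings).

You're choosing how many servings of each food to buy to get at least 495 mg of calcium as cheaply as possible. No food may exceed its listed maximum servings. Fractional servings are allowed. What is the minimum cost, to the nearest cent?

$5.93

Cost per mg of calcium: cheddar $0.0076, sweet potato $0.0089, quinoa $0.0280, chicken breast $0.0844.
Take 2 servings of cheddar: +304.0 mg calcium for $2.30 (total $2.30, still need 191.0 mg).
Take 2 servings of sweet potato: +90.0 mg calcium for $0.80 (total $3.10, still need 101.0 mg).
Take 2.463 servings of quinoa: +101.0 mg calcium for $2.83 (total $5.93, still need 0.0 mg).
Filling from the cheapest source first is optimal under one linear minimum: $5.93.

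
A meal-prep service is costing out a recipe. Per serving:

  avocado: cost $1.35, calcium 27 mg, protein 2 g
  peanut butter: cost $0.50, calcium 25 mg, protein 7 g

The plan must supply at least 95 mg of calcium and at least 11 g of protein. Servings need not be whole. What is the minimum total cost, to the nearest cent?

$1.90

For a min-cost LP with two ≥-constraints, a basic feasible solution has at most two positive variables.
avocado only: max(95/27, 11/2) = 5.5 servings → $7.42.
peanut butter only: max(95/25, 11/7) = 3.8 servings → $1.90.
avocado + peanut butter with both tight: 2.806 servings and 0.7698 servings → $4.17.
Cheapest feasible corner: $1.90.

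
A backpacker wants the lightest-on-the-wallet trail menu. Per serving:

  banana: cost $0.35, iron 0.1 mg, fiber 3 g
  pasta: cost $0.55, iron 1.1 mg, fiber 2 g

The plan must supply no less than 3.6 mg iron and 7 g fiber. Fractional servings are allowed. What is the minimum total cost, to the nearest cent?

$1.85

With two linear requirements the optimum uses one or two foods; enumerate the corners.
banana only: max(3.6/0.1, 7/3) = 36 servings → $12.60.
pasta only: max(3.6/1.1, 7/2) = 3.5 servings → $1.93.
banana + pasta with both tight: 0.1613 servings and 3.258 servings → $1.85.
So the least-cost plan costs $1.85.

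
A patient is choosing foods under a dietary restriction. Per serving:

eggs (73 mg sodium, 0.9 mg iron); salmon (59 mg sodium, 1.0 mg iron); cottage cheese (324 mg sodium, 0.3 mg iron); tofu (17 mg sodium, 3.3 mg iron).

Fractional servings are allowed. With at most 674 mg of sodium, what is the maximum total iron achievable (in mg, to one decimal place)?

130.8 mg

Iron per mg sodium: tofu 0.1941, salmon 0.01695, eggs 0.01233, cottage cheese 0.0009259.
With no serving limits, spend the whole sodium allowance on tofu: 674 mg / 17 mg × 3.3 mg = 130.8 mg.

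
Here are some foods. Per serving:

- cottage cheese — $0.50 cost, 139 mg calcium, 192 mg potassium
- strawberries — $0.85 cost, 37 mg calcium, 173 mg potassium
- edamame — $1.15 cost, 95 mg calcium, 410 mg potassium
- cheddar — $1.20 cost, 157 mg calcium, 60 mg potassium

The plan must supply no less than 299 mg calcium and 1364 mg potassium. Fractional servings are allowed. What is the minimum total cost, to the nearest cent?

$3.55

Check every corner: each single food scaled to meet both minima, and each pair solved so both constraints bind.
cottage cheese only: max(299/139, 1364/192) = 7.104 servings → $3.55.
strawberries only: max(299/37, 1364/173) = 8.081 servings → $6.87.
edamame only: max(299/95, 1364/410) = 3.327 servings → $3.83.
cheddar only: max(299/157, 1364/60) = 22.73 servings → $27.28.
cottage cheese + strawberries with both tight: 0.07431 servings and 7.802 servings → $6.67.
cottage cheese + edamame: intersection lies outside the first quadrant.
cottage cheese + cheddar with both targets exact would need a negative amount; discard.
strawberries + edamame with both tight: 5.526 servings and 0.9953 servings → $5.84.
strawberries + cheddar with both tight: 7.867 servings and 0.05048 servings → $6.75.
edamame + cheddar: intersection lies outside the first quadrant.
The minimum over all feasible corners is $3.55.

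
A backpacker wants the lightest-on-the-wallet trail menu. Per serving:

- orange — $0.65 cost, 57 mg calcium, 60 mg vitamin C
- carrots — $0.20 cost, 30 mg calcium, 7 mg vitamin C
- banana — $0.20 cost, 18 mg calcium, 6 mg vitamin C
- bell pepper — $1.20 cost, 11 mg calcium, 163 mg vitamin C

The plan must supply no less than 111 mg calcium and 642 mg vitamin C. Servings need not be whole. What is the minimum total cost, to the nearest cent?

$4.99

Minimising a linear cost over {calcium ≥ 111, vitamin C ≥ 642, servings ≥ 0} — the optimum is at a vertex, using one or two foods.
orange only: max(111/57, 642/60) = 10.7 servings → $6.96.
carrots only: max(111/30, 642/7) = 91.71 servings → $18.34.
banana only: max(111/18, 642/6) = 107 servings → $21.40.
bell pepper only: max(111/11, 642/163) = 10.09 servings → $12.11.
orange + carrots with both targets exact would need a negative amount; discard.
orange + banana: intersection lies outside the first quadrant.
orange + bell pepper with both tight: 1.278 servings and 3.468 servings → $4.99.
carrots + banana: the both-tight solution has a negative serving — not a feasible corner.
carrots + bell pepper with both tight: 2.292 servings and 3.84 servings → $5.07.
banana + bell pepper with both tight: 3.846 servings and 3.797 servings → $5.33.
Cheapest feasible corner: $4.99.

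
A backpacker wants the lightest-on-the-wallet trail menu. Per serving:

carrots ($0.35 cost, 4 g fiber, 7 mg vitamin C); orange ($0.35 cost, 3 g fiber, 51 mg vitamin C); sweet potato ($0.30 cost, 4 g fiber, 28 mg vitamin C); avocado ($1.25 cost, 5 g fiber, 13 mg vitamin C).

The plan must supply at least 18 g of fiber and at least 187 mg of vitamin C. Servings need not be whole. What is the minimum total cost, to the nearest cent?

$1.60

This is a tiny linear program; its minimum lies at a vertex of the feasible set. List the vertices and price them.
carrots only: max(18/4, 187/7) = 26.71 servings → $9.35.
orange only: max(18/3, 187/51) = 6 servings → $2.10.
sweet potato only: max(18/4, 187/28) = 6.679 servings → $2.00.
avocado only: max(18/5, 187/13) = 14.38 servings → $17.98.
carrots + orange with both tight: 1.951 servings and 3.399 servings → $1.87.
carrots + sweet potato with both targets exact would need a negative amount; discard.
carrots + avocado with both targets exact would need a negative amount; discard.
orange + sweet potato with both tight: 2.033 servings and 2.975 servings → $1.60.
orange + avocado with both tight: 3.245 servings and 1.653 servings → $3.20.
sweet potato + avocado: the both-tight solution has a negative serving — not a feasible corner.
The minimum over all feasible corners is $1.60.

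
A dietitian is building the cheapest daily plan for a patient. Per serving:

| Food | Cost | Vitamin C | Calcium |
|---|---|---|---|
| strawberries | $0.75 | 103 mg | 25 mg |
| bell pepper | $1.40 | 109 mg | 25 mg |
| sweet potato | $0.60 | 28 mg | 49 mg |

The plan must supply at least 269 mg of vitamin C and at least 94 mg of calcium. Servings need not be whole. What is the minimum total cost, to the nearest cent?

An LP optimum is at a vertex; with two nutrient constraints at most two foods are used. Check each candidate.
strawberries only: max(269/103, 94/25) = 3.76 servings → $2.82.
bell pepper only: max(269/109, 94/25) = 3.76 servings → $5.26.
sweet potato only: max(269/28, 94/49) = 9.607 servings → $5.76.
strawberries + bell pepper with both targets exact would need a negative amount; discard.
strawberries + sweet potato with both tight: 2.427 servings and 0.6802 servings → $2.23.
bell pepper + sweet potato with both tight: 2.273 servings and 0.7587 servings → $3.64.
So the least-cost plan costs $2.23.

$2.23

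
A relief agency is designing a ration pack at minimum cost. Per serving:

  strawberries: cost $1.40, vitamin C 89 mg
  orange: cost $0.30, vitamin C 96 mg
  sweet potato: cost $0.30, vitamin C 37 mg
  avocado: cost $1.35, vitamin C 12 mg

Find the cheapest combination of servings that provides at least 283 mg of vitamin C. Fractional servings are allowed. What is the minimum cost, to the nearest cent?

$0.88

Cost per mg of vitamin C: orange $0.0031, sweet potato $0.0081, strawberries $0.0157, avocado $0.1125.
With no serving limits, use only orange: 283 mg / 96 mg = 2.948 servings × $0.30 = $0.88.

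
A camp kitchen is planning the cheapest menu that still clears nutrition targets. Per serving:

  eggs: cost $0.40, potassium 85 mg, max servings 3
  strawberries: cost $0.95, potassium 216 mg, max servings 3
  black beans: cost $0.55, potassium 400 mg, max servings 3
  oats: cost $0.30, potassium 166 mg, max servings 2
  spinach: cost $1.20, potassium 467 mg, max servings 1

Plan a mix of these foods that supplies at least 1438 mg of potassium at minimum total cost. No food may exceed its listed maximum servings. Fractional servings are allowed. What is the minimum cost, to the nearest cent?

$2.08

Cost per mg of potassium: black beans $0.0014, oats $0.0018, spinach $0.0026, strawberries $0.0044, eggs $0.0047.
Take 3 servings of black beans: +1200.0 mg potassium for $1.65 (total $1.65, still need 238.0 mg).
Take 1.434 servings of oats: +238.0 mg potassium for $0.43 (total $2.08, still need 0.0 mg).
Greedy by cheapest-per-mg is optimal for a single linear constraint, so the minimum cost is $2.08.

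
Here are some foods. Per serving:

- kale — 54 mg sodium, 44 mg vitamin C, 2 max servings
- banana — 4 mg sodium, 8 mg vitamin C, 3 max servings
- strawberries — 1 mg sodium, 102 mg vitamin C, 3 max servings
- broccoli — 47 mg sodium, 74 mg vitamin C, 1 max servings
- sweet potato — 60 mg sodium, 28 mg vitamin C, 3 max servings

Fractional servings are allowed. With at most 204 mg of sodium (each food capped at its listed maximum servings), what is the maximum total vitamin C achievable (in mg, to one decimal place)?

Vitamin C per mg sodium: strawberries 102, banana 2, broccoli 1.574, kale 0.8148, sweet potato 0.4667.
Take 3 servings of strawberries: uses 3 mg sodium, +306.0 mg vitamin C (running total 306.0 mg).
Take 3 servings of banana: uses 12 mg sodium, +24.0 mg vitamin C (running total 330.0 mg).
Take 1 serving of broccoli: uses 47 mg sodium, +74.0 mg vitamin C (running total 404.0 mg).
Take 2 servings of kale: uses 108 mg sodium, +88.0 mg vitamin C (running total 492.0 mg).
Take 0.5667 servings of sweet potato: uses 34 mg sodium, +15.9 mg vitamin C (running total 507.9 mg).
Greedy by best ratio exhausts the sodium allowance optimally: 507.9 mg.

507.9 mg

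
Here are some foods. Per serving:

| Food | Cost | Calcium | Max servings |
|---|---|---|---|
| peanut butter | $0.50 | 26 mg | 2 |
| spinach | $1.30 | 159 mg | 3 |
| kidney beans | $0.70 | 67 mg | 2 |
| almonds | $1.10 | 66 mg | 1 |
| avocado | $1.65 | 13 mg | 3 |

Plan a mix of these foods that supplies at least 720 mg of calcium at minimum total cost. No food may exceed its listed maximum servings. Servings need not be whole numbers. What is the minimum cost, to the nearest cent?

Cost per mg of calcium: spinach $0.0082, kidney beans $0.0104, almonds $0.0167, peanut butter $0.0192, avocado $0.1269.
Take 3 servings of spinach: +477.0 mg calcium for $3.90 (total $3.90, still need 243.0 mg).
Take 2 servings of kidney beans: +134.0 mg calcium for $1.40 (total $5.30, still need 109.0 mg).
Take 1 serving of almonds: +66.0 mg calcium for $1.10 (total $6.40, still need 43.0 mg).
Take 1.654 servings of peanut butter: +43.0 mg calcium for $0.83 (total $7.23, still need 0.0 mg).
Filling from the cheapest source first is optimal under one linear minimum: $7.23.

$7.23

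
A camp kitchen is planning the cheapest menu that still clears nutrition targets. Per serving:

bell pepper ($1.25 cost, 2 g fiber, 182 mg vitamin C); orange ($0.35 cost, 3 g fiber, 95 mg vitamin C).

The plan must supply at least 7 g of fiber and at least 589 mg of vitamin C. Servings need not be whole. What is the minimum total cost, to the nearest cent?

$2.17

Two binding constraints pin down two serving amounts, so the optimal mix uses at most two foods. The candidates are each food alone (scaled to the tighter of fiber/vitamin C) and each pair with both constraints tight.
bell pepper only: max(7/2, 589/182) = 3.5 servings → $4.38.
orange only: max(7/3, 589/95) = 6.2 servings → $2.17.
bell pepper + orange with both tight: 3.096 servings and 0.2697 servings → $3.96.
So the least-cost plan costs $2.17.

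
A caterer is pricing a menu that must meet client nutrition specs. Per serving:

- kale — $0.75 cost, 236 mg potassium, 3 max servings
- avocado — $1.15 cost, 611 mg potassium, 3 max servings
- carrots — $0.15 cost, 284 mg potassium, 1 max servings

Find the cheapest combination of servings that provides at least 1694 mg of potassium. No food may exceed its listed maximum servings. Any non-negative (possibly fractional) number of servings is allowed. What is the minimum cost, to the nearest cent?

Cost per mg of potassium: carrots $0.0005, avocado $0.0019, kale $0.0032.
Take 1 serving of carrots: +284.0 mg potassium for $0.15 (total $0.15, still need 1410.0 mg).
Take 2.308 servings of avocado: +1410.0 mg potassium for $2.65 (total $2.80, still need 0.0 mg).
Filling from the cheapest source first is optimal under one linear minimum: $2.80.

$2.80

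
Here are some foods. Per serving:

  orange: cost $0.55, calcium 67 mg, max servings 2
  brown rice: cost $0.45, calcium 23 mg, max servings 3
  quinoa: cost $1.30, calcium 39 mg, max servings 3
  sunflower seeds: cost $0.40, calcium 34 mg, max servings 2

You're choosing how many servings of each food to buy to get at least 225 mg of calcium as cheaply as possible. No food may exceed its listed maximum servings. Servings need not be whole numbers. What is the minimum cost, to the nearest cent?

Cost per mg of calcium: orange $0.0082, sunflower seeds $0.0118, brown rice $0.0196, quinoa $0.0333.
Take 2 servings of orange: +134.0 mg calcium for $1.10 (total $1.10, still need 91.0 mg).
Take 2 servings of sunflower seeds: +68.0 mg calcium for $0.80 (total $1.90, still need 23.0 mg).
Take 1 serving of brown rice: +23.0 mg calcium for $0.45 (total $2.35, still need 0.0 mg).
Filling from the cheapest source first is optimal under one linear minimum: $2.35.

$2.35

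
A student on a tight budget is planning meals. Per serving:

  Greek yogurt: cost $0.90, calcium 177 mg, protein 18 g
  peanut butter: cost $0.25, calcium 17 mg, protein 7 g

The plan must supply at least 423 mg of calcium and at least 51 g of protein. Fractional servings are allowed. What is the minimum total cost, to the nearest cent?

Compare the cost at each extreme point of the feasible region.
Greek yogurt only: max(423/177, 51/18) = 2.833 servings → $2.55.
peanut butter only: max(423/17, 51/7) = 24.88 servings → $6.22.
Greek yogurt + peanut butter with both tight: 2.244 servings and 1.514 servings → $2.40.
So the least-cost plan costs $2.40.

$2.40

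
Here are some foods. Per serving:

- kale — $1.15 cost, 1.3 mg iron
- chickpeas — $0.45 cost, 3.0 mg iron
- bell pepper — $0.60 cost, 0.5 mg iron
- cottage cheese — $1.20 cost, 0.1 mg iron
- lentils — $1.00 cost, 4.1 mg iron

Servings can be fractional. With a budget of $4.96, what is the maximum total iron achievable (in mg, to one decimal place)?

Iron per dollar: chickpeas 6.667, lentils 4.1, kale 1.13, bell pepper 0.8333, cottage cheese 0.08333.
With no serving limits, spend the whole cost allowance on chickpeas: $4.96 / $0.45 × 3.0 mg = 33.1 mg.

33.1 mg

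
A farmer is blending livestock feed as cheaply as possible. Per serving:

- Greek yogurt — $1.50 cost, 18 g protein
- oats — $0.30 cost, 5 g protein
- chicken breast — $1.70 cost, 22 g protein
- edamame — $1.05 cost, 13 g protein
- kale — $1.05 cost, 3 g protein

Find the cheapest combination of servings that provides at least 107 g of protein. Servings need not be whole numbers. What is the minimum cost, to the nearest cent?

Cost per g of protein: oats $0.0600, chicken breast $0.0773, edamame $0.0808, Greek yogurt $0.0833, kale $0.3500.
With no serving limits, use only oats: 107 g / 5 g = 21.4 servings × $0.30 = $6.42.

$6.42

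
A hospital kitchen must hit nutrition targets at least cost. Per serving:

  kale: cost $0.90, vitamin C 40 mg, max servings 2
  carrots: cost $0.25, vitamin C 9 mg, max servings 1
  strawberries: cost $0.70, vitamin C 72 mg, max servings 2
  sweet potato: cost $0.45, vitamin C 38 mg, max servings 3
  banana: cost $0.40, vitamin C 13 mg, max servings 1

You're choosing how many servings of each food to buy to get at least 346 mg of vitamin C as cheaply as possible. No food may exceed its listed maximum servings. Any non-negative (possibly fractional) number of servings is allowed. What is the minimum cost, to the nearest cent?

$4.77

Cost per mg of vitamin C: strawberries $0.0097, sweet potato $0.0118, kale $0.0225, carrots $0.0278, banana $0.0308.
Take 2 servings of strawberries: +144.0 mg vitamin C for $1.40 (total $1.40, still need 202.0 mg).
Take 3 servings of sweet potato: +114.0 mg vitamin C for $1.35 (total $2.75, still need 88.0 mg).
Take 2 servings of kale: +80.0 mg vitamin C for $1.80 (total $4.55, still need 8.0 mg).
Take 0.8889 servings of carrots: +8.0 mg vitamin C for $0.22 (total $4.77, still need 0.0 mg).
Filling from the cheapest source first is optimal under one linear minimum: $4.77.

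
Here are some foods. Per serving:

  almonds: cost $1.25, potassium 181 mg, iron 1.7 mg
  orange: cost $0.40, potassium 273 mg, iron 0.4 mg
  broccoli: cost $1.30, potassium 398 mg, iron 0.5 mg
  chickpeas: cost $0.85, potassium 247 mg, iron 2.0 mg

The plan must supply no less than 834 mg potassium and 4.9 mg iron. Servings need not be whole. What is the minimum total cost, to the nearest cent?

Check every corner: each single food scaled to meet both minima, and each pair solved so both constraints bind.
almonds only: max(834/181, 4.9/1.7) = 4.608 servings → $5.76.
orange only: max(834/273, 4.9/0.4) = 12.25 servings → $4.90.
broccoli only: max(834/398, 4.9/0.5) = 9.8 servings → $12.74.
chickpeas only: max(834/247, 4.9/2.0) = 3.377 servings → $2.87.
almonds + orange with both tight: 2.563 servings and 1.355 servings → $3.75.
almonds + broccoli with both tight: 2.616 servings and 0.9058 servings → $4.45.
almonds + chickpeas: intersection lies outside the first quadrant.
orange + broccoli with both targets exact would need a negative amount; discard.
orange + chickpeas with both tight: 1.023 servings and 2.245 servings → $2.32.
broccoli + chickpeas with both tight: 0.6806 servings and 2.28 servings → $2.82.
So the least-cost plan costs $2.32.

$2.32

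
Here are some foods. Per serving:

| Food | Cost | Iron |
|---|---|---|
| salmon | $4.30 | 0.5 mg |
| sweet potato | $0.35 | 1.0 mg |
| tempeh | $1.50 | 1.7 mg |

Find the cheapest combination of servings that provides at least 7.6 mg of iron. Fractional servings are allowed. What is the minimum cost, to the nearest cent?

Cost per mg of iron: sweet potato $0.3500, tempeh $0.8824, salmon $8.6000.
With no serving limits, use only sweet potato: 7.6 mg / 1.0 mg = 7.6 servings × $0.35 = $2.66.

$2.66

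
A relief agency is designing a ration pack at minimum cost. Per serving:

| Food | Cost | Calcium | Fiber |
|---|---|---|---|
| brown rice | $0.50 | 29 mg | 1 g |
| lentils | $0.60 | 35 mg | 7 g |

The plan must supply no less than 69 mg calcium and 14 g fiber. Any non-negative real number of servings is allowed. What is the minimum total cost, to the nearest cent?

$1.20

A basic optimal solution has at most two foods positive. Try each food alone and each pair with both targets met exactly.
brown rice only: max(69/29, 14/1) = 14 servings → $7.00.
lentils only: max(69/35, 14/7) = 2 servings → $1.20.
brown rice + lentils: intersection lies outside the first quadrant.
The minimum over all feasible corners is $1.20.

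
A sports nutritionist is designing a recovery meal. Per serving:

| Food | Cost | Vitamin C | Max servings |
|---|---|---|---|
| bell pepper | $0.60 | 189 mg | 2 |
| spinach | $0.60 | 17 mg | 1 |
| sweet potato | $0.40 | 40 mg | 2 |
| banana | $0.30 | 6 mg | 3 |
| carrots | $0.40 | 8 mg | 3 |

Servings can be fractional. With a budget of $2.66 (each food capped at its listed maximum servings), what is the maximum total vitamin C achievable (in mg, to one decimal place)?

Vitamin C per dollar: bell pepper 315, sweet potato 100, spinach 28.33, banana 20, carrots 20.
Take 2 servings of bell pepper: spends $1.20, +378.0 mg vitamin C (running total 378.0 mg).
Take 2 servings of sweet potato: spends $0.80, +80.0 mg vitamin C (running total 458.0 mg).
Take 1 serving of spinach: spends $0.60, +17.0 mg vitamin C (running total 475.0 mg).
Take 0.2 servings of banana: spends $0.06, +1.2 mg vitamin C (running total 476.2 mg).
Filling greedily by vitamin C-per-dollar is optimal for one linear limit, giving 476.2 mg.

476.2 mg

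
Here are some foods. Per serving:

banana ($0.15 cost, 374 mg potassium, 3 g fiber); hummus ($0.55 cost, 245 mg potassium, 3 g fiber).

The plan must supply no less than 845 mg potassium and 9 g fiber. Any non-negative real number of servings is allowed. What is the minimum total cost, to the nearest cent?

$0.45

banana only: max(845/374, 9/3) = 3 servings → $0.45.
hummus only: max(845/245, 9/3) = 3.449 servings → $1.90.
banana + hummus with both tight: 0.8527 servings and 2.147 servings → $1.31.
The minimum over all feasible corners is $0.45.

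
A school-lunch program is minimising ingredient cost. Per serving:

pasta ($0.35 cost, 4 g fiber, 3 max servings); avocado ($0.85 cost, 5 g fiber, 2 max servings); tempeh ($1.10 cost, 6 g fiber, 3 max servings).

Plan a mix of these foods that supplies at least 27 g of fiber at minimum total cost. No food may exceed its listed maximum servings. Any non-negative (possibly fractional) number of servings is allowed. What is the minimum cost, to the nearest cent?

Cost per g of fiber: pasta $0.0875, avocado $0.1700, tempeh $0.1833.
Take 3 servings of pasta: +12.0 g fiber for $1.05 (total $1.05, still need 15.0 g).
Take 2 servings of avocado: +10.0 g fiber for $1.70 (total $2.75, still need 5.0 g).
Take 0.8333 servings of tempeh: +5.0 g fiber for $0.92 (total $3.67, still need 0.0 g).
Greedy by cheapest-per-g is optimal for a single linear constraint, so the minimum cost is $3.67.

$3.67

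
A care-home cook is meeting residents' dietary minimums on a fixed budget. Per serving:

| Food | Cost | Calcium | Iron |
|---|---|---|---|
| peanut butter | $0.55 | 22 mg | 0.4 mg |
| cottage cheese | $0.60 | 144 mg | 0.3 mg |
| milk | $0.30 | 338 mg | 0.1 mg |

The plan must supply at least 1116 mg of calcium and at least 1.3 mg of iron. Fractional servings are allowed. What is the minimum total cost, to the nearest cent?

Minimising a linear cost over {calcium ≥ 1116, iron ≥ 1.3, servings ≥ 0} — the optimum is at a vertex, using one or two foods.
peanut butter only: max(1116/22, 1.3/0.4) = 50.73 servings → $27.90.
cottage cheese only: max(1116/144, 1.3/0.3) = 7.75 servings → $4.65.
milk only: max(1116/338, 1.3/0.1) = 13 servings → $3.90.
peanut butter + cottage cheese: intersection lies outside the first quadrant.
peanut butter + milk with both tight: 2.465 servings and 3.141 servings → $2.30.
cottage cheese + milk with both tight: 3.768 servings and 1.697 servings → $2.77.
So the least-cost plan costs $2.30.

$2.30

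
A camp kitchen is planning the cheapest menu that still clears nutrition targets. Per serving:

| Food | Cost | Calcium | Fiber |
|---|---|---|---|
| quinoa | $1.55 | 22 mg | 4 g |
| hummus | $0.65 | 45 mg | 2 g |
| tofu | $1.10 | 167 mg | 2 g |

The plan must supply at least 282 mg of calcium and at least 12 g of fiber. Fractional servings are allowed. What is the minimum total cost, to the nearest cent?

$3.94

Check every corner: each single food scaled to meet both minima, and each pair solved so both constraints bind.
quinoa only: max(282/22, 12/4) = 12.82 servings → $19.87.
hummus only: max(282/45, 12/2) = 6.267 servings → $4.07.
tofu only: max(282/167, 12/2) = 6 servings → $6.60.
quinoa + hummus with both targets exact would need a negative amount; discard.
quinoa + tofu with both tight: 2.308 servings and 1.385 servings → $5.10.
hummus + tofu with both tight: 5.902 servings and 0.09836 servings → $3.94.
Cheapest feasible corner: $3.94.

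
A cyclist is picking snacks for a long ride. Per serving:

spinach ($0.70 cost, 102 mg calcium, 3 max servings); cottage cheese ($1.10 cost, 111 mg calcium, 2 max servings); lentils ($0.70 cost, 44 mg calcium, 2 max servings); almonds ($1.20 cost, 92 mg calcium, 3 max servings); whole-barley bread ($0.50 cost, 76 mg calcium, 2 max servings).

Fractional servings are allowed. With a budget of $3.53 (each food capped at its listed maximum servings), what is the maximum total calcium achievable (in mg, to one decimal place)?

Calcium per dollar: whole-barley bread 152, spinach 145.7, cottage cheese 100.9, almonds 76.67, lentils 62.86.
Take 2 servings of whole-barley bread: spends $1.00, +152.0 mg calcium (running total 152.0 mg).
Take 3 servings of spinach: spends $2.10, +306.0 mg calcium (running total 458.0 mg).
Take 0.3909 servings of cottage cheese: spends $0.43, +43.4 mg calcium (running total 501.4 mg).
Filling greedily by calcium-per-dollar is optimal for one linear limit, giving 501.4 mg.

501.4 mg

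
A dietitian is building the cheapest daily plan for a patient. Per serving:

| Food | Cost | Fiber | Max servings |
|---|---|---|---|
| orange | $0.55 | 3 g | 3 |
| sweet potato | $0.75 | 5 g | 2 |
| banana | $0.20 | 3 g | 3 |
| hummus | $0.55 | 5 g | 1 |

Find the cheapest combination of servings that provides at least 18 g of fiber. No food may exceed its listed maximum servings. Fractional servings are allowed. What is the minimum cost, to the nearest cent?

$1.75

Cost per g of fiber: banana $0.0667, hummus $0.1100, sweet potato $0.1500, orange $0.1833.
Take 3 servings of banana: +9.0 g fiber for $0.60 (total $0.60, still need 9.0 g).
Take 1 serving of hummus: +5.0 g fiber for $0.55 (total $1.15, still need 4.0 g).
Take 0.8 servings of sweet potato: +4.0 g fiber for $0.60 (total $1.75, still need 0.0 g).
Filling from the cheapest source first is optimal under one linear minimum: $1.75.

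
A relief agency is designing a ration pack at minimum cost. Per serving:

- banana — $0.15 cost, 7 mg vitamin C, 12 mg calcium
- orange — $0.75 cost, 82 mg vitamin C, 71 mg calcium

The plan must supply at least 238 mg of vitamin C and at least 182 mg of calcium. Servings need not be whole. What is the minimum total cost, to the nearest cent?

$2.18

Compare the cost at each extreme point of the feasible region.
banana only: max(238/7, 182/12) = 34 servings → $5.10.
orange only: max(238/82, 182/71) = 2.902 servings → $2.18.
banana + orange: the both-tight solution has a negative serving — not a feasible corner.
So the least-cost plan costs $2.18.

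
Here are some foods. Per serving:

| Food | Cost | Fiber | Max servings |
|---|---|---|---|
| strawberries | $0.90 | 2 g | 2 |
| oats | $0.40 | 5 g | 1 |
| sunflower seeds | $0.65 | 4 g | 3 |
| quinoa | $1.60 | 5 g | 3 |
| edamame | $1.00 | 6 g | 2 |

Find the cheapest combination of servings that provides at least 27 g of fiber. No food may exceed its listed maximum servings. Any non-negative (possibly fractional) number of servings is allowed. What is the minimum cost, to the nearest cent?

Cost per g of fiber: oats $0.0800, sunflower seeds $0.1625, edamame $0.1667, quinoa $0.3200, strawberries $0.4500.
Take 1 serving of oats: +5.0 g fiber for $0.40 (total $0.40, still need 22.0 g).
Take 3 servings of sunflower seeds: +12.0 g fiber for $1.95 (total $2.35, still need 10.0 g).
Take 1.667 servings of edamame: +10.0 g fiber for $1.67 (total $4.02, still need 0.0 g).
Filling from the cheapest source first is optimal under one linear minimum: $4.02.

$4.02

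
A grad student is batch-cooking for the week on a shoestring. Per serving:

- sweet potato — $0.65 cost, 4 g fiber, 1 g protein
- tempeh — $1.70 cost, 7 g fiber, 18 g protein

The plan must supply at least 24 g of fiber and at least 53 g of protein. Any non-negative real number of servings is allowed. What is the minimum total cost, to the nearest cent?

$5.53

Minimising a linear cost over {fiber ≥ 24, protein ≥ 53, servings ≥ 0} — the optimum is at a vertex, using one or two foods.
sweet potato only: max(24/4, 53/1) = 53 servings → $34.45.
tempeh only: max(24/7, 53/18) = 3.429 servings → $5.83.
sweet potato + tempeh with both tight: 0.9385 servings and 2.892 servings → $5.53.
The minimum over all feasible corners is $5.53.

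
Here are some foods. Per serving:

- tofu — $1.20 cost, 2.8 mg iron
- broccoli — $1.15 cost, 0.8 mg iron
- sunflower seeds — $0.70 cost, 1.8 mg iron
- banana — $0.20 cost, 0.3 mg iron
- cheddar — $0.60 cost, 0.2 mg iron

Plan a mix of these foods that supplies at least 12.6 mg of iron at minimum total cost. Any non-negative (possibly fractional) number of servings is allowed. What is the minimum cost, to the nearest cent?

$4.90

Cost per mg of iron: sunflower seeds $0.3889, tofu $0.4286, banana $0.6667, broccoli $1.4375, cheddar $3.0000.
With no serving limits, use only sunflower seeds: 12.6 mg / 1.8 mg = 7 servings × $0.70 = $4.90.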